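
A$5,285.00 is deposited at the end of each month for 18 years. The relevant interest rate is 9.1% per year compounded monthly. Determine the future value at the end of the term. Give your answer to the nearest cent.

A$2,866,566.32

This is an ordinary annuity: 216 deposits of A$5,285.00 at the end of each month.
Periodic rate r = 0.091/12 per month; n is counted in months.
FV = PMT × [((1+r)^n − 1)/r] = 5,285 × [(1+r)^216 − 1] / r = A$2,866,566.32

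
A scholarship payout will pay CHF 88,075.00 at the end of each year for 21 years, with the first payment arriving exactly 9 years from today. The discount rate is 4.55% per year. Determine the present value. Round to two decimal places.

CHF 823,313.74

Ordinary annuity of 21 payments, first payment at period 9.
Periodic rate r = 0.0455 per year.
The ordinary-annuity PV formula values the stream one period before the first payment (period 8); discount that back 8 periods:
PV₀ = 88,075 × [1 − (1+r)^−21] / r × (1+r)^−8 = CHF 823,313.74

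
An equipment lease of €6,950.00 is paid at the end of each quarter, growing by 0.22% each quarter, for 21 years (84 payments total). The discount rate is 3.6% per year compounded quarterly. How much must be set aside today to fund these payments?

€442,913.71

Periodic rate r = 0.036/4 per quarter; n is counted in quarters.
Growing ordinary annuity: PV = PMT₁ × [1 − ((1+g)/(1+r))^n] / (r − g) = 6,950 × [1 − ((1+0.0022)/(1+r))^84] / (r − 0.0022) = €442,913.71.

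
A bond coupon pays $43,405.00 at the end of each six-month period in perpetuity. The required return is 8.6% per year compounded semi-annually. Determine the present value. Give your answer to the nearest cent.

$1,009,418.60

Periodic rate r = 0.086/2 per half-year.
Level perpetuity: PV = PMT / r = 43,405 / (0.086/2) = $1,009,418.60.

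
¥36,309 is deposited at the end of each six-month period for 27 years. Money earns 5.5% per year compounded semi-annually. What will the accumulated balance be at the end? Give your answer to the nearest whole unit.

This is an ordinary annuity: 54 deposits of ¥36,309 at the end of each six-month period.
Periodic rate r = 0.055/2 per half-year; n is counted in half-years.
FV = PMT × [((1+r)^n − 1)/r] = 36,309 × [(1+r)^54 − 1] / r = ¥4,393,149

¥4,393,149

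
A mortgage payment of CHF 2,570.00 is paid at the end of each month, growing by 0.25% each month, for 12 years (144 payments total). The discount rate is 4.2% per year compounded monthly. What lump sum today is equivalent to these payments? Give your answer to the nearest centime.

Periodic rate r = 0.042/12 per month; n is counted in months.
Growing ordinary annuity: PV = PMT₁ × [1 − ((1+g)/(1+r))^n] / (r − g) = 2,570 × [1 − ((1+0.0025)/(1+r))^144] / (r − 0.0025) = CHF 343,709.84.

CHF 343,709.84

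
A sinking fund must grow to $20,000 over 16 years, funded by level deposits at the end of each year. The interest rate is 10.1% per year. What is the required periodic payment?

Level ordinary annuity; solve FV = PMT × [((1+r)^n − 1)/r] for PMT.
Periodic rate r = 0.101 per year.
With n = 16: PMT = 20,000 / ([((1+r)^n − 1)/r]) = $551.57

$551.57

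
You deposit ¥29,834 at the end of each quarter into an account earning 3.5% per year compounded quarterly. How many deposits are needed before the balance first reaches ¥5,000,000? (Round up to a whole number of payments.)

104 payments

Periodic rate r = 0.035/4 per quarter; n is counted in quarters.
Ordinary annuity FV: 5,000,000 = 29,834 × [((1+r)^n − 1)/r].
(1+r)^n = 1 + 5,000,000 × r / 29,834, so n = ln(1 + 5,000,000·r/29,834) / ln(1+r) = 103.63.
Round up to a whole number of payments: n = 104.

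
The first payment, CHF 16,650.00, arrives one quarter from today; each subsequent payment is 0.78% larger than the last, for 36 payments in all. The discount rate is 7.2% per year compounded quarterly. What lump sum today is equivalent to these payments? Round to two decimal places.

Periodic rate r = 0.072/4 per quarter; n is counted in quarters.
Growing ordinary annuity: PV = PMT₁ × [1 − ((1+g)/(1+r))^n] / (r − g) = 16,650 × [1 − ((1+0.0078)/(1+r))^36] / (r − 0.0078) = CHF 496,372.63.

CHF 496,372.63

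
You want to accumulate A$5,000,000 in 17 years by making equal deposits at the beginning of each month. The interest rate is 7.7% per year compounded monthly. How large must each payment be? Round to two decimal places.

Level annuity due; solve FV = PMT × [((1+r)^n − 1)/r] × (1+r) for PMT.
Periodic rate r = 0.077/12 per month; n is counted in months.
With n = 204: PMT = 5,000,000 / ([((1+r)^n − 1)/r] × (1+r)) = A$11,864.00

A$11,864.00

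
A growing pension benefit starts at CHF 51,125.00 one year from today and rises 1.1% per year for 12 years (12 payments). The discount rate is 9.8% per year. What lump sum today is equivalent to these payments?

CHF 369,421.01

Periodic rate r = 0.098 per year.
Growing ordinary annuity: PV = PMT₁ × [1 − ((1+g)/(1+r))^n] / (r − g) = 51,125 × [1 − ((1+0.011)/(1+r))^12] / (r − 0.011) = CHF 369,421.01.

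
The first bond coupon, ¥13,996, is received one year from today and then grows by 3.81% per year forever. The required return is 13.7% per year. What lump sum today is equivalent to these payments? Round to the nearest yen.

¥141,517

Periodic rate r = 0.137 per year.
Growing perpetuity (Gordon): PV = PMT₁ / (r − g) = 13,996 / (r − 0.0381) = ¥141,517.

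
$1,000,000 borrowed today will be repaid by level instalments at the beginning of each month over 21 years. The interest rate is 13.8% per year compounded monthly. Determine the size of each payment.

Level annuity due; solve PV = PMT × [(1 − (1+r)^−n)/r] × (1+r) for PMT.
Periodic rate r = 0.138/12 per month; n is counted in months.
With n = 252: PMT = 1,000,000 / ([(1 − (1+r)^−n)/r] × (1+r)) = $12,044.37

$12,044.37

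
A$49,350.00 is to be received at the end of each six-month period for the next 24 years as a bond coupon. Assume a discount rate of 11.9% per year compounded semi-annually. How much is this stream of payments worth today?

A$777,660.13

This is an ordinary annuity: 48 payments of A$49,350.00 at the end of each six-month period.
Periodic rate r = 0.119/2 per half-year; n is counted in half-years.
PV = PMT × [(1 − (1+r)^−n)/r] = 49,350 × [1 − (1+r)^−48] / r = A$777,660.13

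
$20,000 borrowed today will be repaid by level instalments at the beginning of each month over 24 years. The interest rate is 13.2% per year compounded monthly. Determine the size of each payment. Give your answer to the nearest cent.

$227.34

Level annuity due; solve PV = PMT × [(1 − (1+r)^−n)/r] × (1+r) for PMT.
Periodic rate r = 0.132/12 per month; n is counted in months.
With n = 288: PMT = 20,000 / ([(1 − (1+r)^−n)/r] × (1+r)) = $227.34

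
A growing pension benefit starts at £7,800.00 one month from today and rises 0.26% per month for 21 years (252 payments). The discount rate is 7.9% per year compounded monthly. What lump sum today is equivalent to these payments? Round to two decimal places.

Periodic rate r = 0.079/12 per month; n is counted in months.
Growing ordinary annuity: PV = PMT₁ × [1 − ((1+g)/(1+r))^n] / (r − g) = 7,800 × [1 − ((1+0.0026)/(1+r))^252] / (r − 0.0026) = £1,237,225.60.

£1,237,225.60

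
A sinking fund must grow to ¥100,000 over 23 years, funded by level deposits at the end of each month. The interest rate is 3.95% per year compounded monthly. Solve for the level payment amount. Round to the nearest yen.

¥223

Level ordinary annuity; solve FV = PMT × [((1+r)^n − 1)/r] for PMT.
Periodic rate r = 0.0395/12 per month; n is counted in months.
With n = 276: PMT = 100,000 / ([((1+r)^n − 1)/r]) = ¥223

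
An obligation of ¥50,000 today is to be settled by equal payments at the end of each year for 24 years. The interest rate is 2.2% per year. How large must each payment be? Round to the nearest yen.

¥2,704

Level ordinary annuity; solve PV = PMT × [(1 − (1+r)^−n)/r] for PMT.
Periodic rate r = 0.022 per year.
With n = 24: PMT = 50,000 / ([(1 − (1+r)^−n)/r]) = ¥2,704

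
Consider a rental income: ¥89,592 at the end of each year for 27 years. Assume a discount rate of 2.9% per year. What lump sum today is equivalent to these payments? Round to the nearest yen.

¥1,661,616

This is an ordinary annuity: 27 payments of ¥89,592 at the end of each year.
Periodic rate r = 0.029 per year.
PV = PMT × [(1 − (1+r)^−n)/r] = 89,592 × [1 − (1+r)^−27] / r = ¥1,661,616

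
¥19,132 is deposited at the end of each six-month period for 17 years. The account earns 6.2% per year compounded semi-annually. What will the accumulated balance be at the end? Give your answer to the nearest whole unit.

This is an ordinary annuity: 34 deposits of ¥19,132 at the end of each six-month period.
Periodic rate r = 0.062/2 per half-year; n is counted in half-years.
FV = PMT × [((1+r)^n − 1)/r] = 19,132 × [(1+r)^34 − 1] / r = ¥1,125,421

¥1,125,421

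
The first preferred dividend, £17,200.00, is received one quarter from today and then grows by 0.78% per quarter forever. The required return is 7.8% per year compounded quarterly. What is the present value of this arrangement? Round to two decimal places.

Periodic rate r = 0.078/4 per quarter.
Growing perpetuity (Gordon): PV = PMT₁ / (r − g) = 17,200 / (r − 0.0078) = £1,470,085.47.

£1,470,085.47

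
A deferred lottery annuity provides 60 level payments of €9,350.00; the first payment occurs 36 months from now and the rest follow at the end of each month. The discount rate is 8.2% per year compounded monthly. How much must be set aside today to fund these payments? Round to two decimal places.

€361,623.97

Ordinary annuity of 60 payments, first payment at period 36.
Periodic rate r = 0.082/12 per month; n is counted in months.
The ordinary-annuity PV formula values the stream one period before the first payment (period 35); discount that back 35 periods:
PV₀ = 9,350 × [1 − (1+r)^−60] / r × (1+r)^−35 = €361,623.97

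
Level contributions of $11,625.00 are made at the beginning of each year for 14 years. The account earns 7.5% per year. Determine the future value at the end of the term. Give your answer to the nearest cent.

$292,000.99

This is an annuity due: 14 deposits of $11,625.00 at the beginning of each year.
Periodic rate r = 0.075 per year.
FV = PMT × [((1+r)^n − 1)/r] × (1+r) = 11,625 × [(1+r)^14 − 1] / r × (1+r) = $292,000.99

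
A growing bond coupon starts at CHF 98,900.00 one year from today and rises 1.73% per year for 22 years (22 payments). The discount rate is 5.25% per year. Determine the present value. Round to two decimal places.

Periodic rate r = 0.0525 per year.
Growing ordinary annuity: PV = PMT₁ × [1 − ((1+g)/(1+r))^n] / (r − g) = 98,900 × [1 − ((1+0.0173)/(1+r))^22] / (r − 0.0173) = CHF 1,480,287.76.

CHF 1,480,287.76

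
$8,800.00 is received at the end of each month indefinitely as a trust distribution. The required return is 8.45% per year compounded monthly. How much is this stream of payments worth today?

Periodic rate r = 0.0845/12 per month.
Level perpetuity: PV = PMT / r = 8,800 / (0.0845/12) = $1,249,704.14.

$1,249,704.14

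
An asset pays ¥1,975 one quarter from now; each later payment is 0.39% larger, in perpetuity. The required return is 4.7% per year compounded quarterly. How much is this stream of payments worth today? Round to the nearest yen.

¥251,592

Periodic rate r = 0.047/4 per quarter.
Growing perpetuity (Gordon): PV = PMT₁ / (r − g) = 1,975 / (r − 0.0039) = ¥251,592.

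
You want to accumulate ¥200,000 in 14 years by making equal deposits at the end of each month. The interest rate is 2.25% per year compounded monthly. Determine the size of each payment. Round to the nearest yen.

Level ordinary annuity; solve FV = PMT × [((1+r)^n − 1)/r] for PMT.
Periodic rate r = 0.0225/12 per month; n is counted in months.
With n = 168: PMT = 200,000 / ([((1+r)^n − 1)/r]) = ¥1,014

¥1,014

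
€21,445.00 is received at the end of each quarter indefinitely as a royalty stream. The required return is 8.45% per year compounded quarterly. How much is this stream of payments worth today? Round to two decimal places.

€1,015,147.93

Periodic rate r = 0.0845/4 per quarter.
Level perpetuity: PV = PMT / r = 21,445 / (0.0845/4) = €1,015,147.93.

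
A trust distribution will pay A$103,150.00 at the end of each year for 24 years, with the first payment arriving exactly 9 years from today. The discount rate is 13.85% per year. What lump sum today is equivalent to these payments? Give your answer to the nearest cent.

A$252,117.10

Ordinary annuity of 24 payments, first payment at period 9.
Periodic rate r = 0.1385 per year.
The ordinary-annuity PV formula values the stream one period before the first payment (period 8); discount that back 8 periods:
PV₀ = 103,150 × [1 − (1+r)^−24] / r × (1+r)^−8 = A$252,117.10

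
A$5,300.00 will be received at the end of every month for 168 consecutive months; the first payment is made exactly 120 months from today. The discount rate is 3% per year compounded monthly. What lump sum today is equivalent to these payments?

Ordinary annuity of 168 payments, first payment at period 120.
Periodic rate r = 0.03/12 per month; n is counted in months.
The ordinary-annuity PV formula values the stream one period before the first payment (period 119); discount that back 119 periods:
PV₀ = 5,300 × [1 − (1+r)^−168] / r × (1+r)^−119 = A$539,626.03

A$539,626.03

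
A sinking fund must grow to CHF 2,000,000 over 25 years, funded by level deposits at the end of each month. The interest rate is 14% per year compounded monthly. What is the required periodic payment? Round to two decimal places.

Level ordinary annuity; solve FV = PMT × [((1+r)^n − 1)/r] for PMT.
Periodic rate r = 0.14/12 per month; n is counted in months.
With n = 300: PMT = 2,000,000 / ([((1+r)^n − 1)/r]) = CHF 741.89

CHF 741.89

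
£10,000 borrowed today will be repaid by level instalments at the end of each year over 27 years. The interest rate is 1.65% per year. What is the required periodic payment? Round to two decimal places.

Level ordinary annuity; solve PV = PMT × [(1 − (1+r)^−n)/r] for PMT.
Periodic rate r = 0.0165 per year.
With n = 27: PMT = 10,000 / ([(1 − (1+r)^−n)/r]) = £461.97

£461.97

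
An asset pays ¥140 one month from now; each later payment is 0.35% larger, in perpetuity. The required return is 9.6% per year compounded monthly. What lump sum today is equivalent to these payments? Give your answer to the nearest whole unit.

Periodic rate r = 0.096/12 per month.
Growing perpetuity (Gordon): PV = PMT₁ / (r − g) = 140 / (r − 0.0035) = ¥31,111.

¥31,111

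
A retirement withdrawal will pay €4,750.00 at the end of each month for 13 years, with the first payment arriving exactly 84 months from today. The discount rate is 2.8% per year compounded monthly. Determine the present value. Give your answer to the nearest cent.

Ordinary annuity of 156 payments, first payment at period 84.
Periodic rate r = 0.028/12 per month; n is counted in months.
The ordinary-annuity PV formula values the stream one period before the first payment (period 83); discount that back 83 periods:
PV₀ = 4,750 × [1 − (1+r)^−156] / r × (1+r)^−83 = €511,377.35

€511,377.35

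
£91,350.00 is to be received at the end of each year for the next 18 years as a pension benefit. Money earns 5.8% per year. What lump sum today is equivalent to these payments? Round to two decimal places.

This is an ordinary annuity: 18 payments of £91,350.00 at the end of each year.
Periodic rate r = 0.058 per year.
PV = PMT × [(1 − (1+r)^−n)/r] = 91,350 × [1 − (1+r)^−18] / r = £1,004,128.27

£1,004,128.27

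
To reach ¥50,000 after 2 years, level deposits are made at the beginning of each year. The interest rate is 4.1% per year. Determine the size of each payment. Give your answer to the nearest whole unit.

Level annuity due; solve FV = PMT × [((1+r)^n − 1)/r] × (1+r) for PMT.
Periodic rate r = 0.041 per year.
With n = 2: PMT = 50,000 / ([((1+r)^n − 1)/r] × (1+r)) = ¥23,533

¥23,533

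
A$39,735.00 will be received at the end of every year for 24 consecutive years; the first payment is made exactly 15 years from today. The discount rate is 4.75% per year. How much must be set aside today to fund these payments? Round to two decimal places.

Ordinary annuity of 24 payments, first payment at period 15.
Periodic rate r = 0.0475 per year.
The ordinary-annuity PV formula values the stream one period before the first payment (period 14); discount that back 14 periods:
PV₀ = 39,735 × [1 − (1+r)^−24] / r × (1+r)^−14 = A$293,415.26

A$293,415.26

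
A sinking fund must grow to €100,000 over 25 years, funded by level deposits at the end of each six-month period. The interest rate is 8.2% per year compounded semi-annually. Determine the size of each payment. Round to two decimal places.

€635.02

Level ordinary annuity; solve FV = PMT × [((1+r)^n − 1)/r] for PMT.
Periodic rate r = 0.082/2 per half-year; n is counted in half-years.
With n = 50: PMT = 100,000 / ([((1+r)^n − 1)/r]) = €635.02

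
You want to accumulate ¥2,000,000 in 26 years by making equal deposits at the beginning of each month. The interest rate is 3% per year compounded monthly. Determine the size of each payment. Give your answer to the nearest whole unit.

Level annuity due; solve FV = PMT × [((1+r)^n − 1)/r] × (1+r) for PMT.
Periodic rate r = 0.03/12 per month; n is counted in months.
With n = 312: PMT = 2,000,000 / ([((1+r)^n − 1)/r] × (1+r)) = ¥4,229

¥4,229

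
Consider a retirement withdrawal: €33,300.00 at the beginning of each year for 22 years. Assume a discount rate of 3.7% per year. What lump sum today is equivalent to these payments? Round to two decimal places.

€513,648.65

This is an annuity due: 22 payments of €33,300.00 at the beginning of each year.
Periodic rate r = 0.037 per year.
PV = PMT × [(1 − (1+r)^−n)/r] × (1+r) = 33,300 × [1 − (1+r)^−22] / r × (1+r) = €513,648.65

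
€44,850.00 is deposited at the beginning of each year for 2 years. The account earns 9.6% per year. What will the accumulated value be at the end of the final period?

This is an annuity due: 2 deposits of €44,850.00 at the beginning of each year.
Periodic rate r = 0.096 per year.
FV = PMT × [((1+r)^n − 1)/r] × (1+r) = 44,850 × [(1+r)^2 − 1] / r × (1+r) = €103,030.14

€103,030.14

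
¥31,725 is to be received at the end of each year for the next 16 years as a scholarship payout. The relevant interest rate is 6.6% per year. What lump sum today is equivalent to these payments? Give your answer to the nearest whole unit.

This is an ordinary annuity: 16 payments of ¥31,725 at the end of each year.
Periodic rate r = 0.066 per year.
PV = PMT × [(1 − (1+r)^−n)/r] = 31,725 × [1 − (1+r)^−16] / r = ¥307,803

¥307,803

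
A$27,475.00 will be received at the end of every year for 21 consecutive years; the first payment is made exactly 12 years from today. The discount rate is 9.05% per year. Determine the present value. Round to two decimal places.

Ordinary annuity of 21 payments, first payment at period 12.
Periodic rate r = 0.0905 per year.
The ordinary-annuity PV formula values the stream one period before the first payment (period 11); discount that back 11 periods:
PV₀ = 27,475 × [1 − (1+r)^−21] / r × (1+r)^−11 = A$98,080.77

A$98,080.77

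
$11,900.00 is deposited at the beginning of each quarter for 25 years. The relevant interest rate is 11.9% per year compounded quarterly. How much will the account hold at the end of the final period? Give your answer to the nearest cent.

This is an annuity due: 100 deposits of $11,900.00 at the beginning of each quarter.
Periodic rate r = 0.119/4 per quarter; n is counted in quarters.
FV = PMT × [((1+r)^n − 1)/r] × (1+r) = 11,900 × [(1+r)^100 − 1] / r × (1+r) = $7,314,405.12

$7,314,405.12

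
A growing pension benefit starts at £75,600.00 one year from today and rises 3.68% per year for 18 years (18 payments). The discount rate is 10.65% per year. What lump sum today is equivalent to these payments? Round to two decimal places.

Periodic rate r = 0.1065 per year.
Growing ordinary annuity: PV = PMT₁ × [1 − ((1+g)/(1+r))^n] / (r − g) = 75,600 × [1 − ((1+0.0368)/(1+r))^18] / (r − 0.0368) = £748,389.99.

£748,389.99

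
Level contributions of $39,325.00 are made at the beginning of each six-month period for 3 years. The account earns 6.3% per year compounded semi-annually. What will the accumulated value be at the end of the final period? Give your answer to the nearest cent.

This is an annuity due: 6 deposits of $39,325.00 at the beginning of each six-month period.
Periodic rate r = 0.063/2 per half-year; n is counted in half-years.
FV = PMT × [((1+r)^n − 1)/r] × (1+r) = 39,325 × [(1+r)^6 − 1] / r × (1+r) = $263,373.04

$263,373.04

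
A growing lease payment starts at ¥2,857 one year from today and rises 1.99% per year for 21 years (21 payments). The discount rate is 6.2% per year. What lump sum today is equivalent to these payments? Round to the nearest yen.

¥38,841

Periodic rate r = 0.062 per year.
Growing ordinary annuity: PV = PMT₁ × [1 − ((1+g)/(1+r))^n] / (r − g) = 2,857 × [1 − ((1+0.0199)/(1+r))^21] / (r − 0.0199) = ¥38,841.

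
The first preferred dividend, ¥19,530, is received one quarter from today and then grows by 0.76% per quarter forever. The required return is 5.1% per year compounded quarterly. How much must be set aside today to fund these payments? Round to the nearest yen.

¥3,792,233

Periodic rate r = 0.051/4 per quarter.
Growing perpetuity (Gordon): PV = PMT₁ / (r − g) = 19,530 / (r − 0.0076) = ¥3,792,233.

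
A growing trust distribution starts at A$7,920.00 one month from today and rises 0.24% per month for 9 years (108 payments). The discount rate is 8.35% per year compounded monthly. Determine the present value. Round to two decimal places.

A$673,061.32

Periodic rate r = 0.0835/12 per month; n is counted in months.
Growing ordinary annuity: PV = PMT₁ × [1 − ((1+g)/(1+r))^n] / (r − g) = 7,920 × [1 − ((1+0.0024)/(1+r))^108] / (r − 0.0024) = A$673,061.32.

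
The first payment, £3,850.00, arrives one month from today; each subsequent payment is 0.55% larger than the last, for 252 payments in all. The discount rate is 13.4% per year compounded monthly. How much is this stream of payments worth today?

Periodic rate r = 0.134/12 per month; n is counted in months.
Growing ordinary annuity: PV = PMT₁ × [1 − ((1+g)/(1+r))^n] / (r − g) = 3,850 × [1 − ((1+0.0055)/(1+r))^252] / (r − 0.0055) = £514,563.52.

£514,563.52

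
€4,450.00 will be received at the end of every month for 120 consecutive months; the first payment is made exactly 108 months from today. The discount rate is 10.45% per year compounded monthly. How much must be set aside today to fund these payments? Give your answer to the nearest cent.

€130,682.31

Ordinary annuity of 120 payments, first payment at period 108.
Periodic rate r = 0.1045/12 per month; n is counted in months.
The ordinary-annuity PV formula values the stream one period before the first payment (period 107); discount that back 107 periods:
PV₀ = 4,450 × [1 − (1+r)^−120] / r × (1+r)^−107 = €130,682.31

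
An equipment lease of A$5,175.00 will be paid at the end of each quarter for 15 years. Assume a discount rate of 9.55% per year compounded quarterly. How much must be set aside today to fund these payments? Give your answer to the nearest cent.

This is an ordinary annuity: 60 payments of A$5,175.00 at the end of each quarter.
Periodic rate r = 0.0955/4 per quarter; n is counted in quarters.
PV = PMT × [(1 − (1+r)^−n)/r] = 5,175 × [1 − (1+r)^−60] / r = A$164,133.95

A$164,133.95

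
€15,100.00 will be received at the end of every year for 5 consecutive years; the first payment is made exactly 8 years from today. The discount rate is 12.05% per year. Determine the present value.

Ordinary annuity of 5 payments, first payment at period 8.
Periodic rate r = 0.1205 per year.
The ordinary-annuity PV formula values the stream one period before the first payment (period 7); discount that back 7 periods:
PV₀ = 15,100 × [1 − (1+r)^−5] / r × (1+r)^−7 = €24,515.15

€24,515.15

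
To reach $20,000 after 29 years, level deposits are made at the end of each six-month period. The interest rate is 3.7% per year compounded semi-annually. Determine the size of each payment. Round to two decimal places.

Level ordinary annuity; solve FV = PMT × [((1+r)^n − 1)/r] for PMT.
Periodic rate r = 0.037/2 per half-year; n is counted in half-years.
With n = 58: PMT = 20,000 / ([((1+r)^n − 1)/r]) = $195.19

$195.19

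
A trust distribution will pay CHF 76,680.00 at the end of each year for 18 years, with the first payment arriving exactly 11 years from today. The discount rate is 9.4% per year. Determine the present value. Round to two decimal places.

Ordinary annuity of 18 payments, first payment at period 11.
Periodic rate r = 0.094 per year.
The ordinary-annuity PV formula values the stream one period before the first payment (period 10); discount that back 10 periods:
PV₀ = 76,680 × [1 − (1+r)^−18] / r × (1+r)^−10 = CHF 266,257.88

CHF 266,257.88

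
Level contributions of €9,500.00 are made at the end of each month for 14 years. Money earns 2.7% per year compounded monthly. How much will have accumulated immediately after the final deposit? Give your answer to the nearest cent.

This is an ordinary annuity: 168 deposits of €9,500.00 at the end of each month.
Periodic rate r = 0.027/12 per month; n is counted in months.
FV = PMT × [((1+r)^n − 1)/r] = 9,500 × [(1+r)^168 − 1] / r = €1,936,916.62

€1,936,916.62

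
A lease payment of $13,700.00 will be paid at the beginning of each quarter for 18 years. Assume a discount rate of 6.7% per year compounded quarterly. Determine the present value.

This is an annuity due: 72 payments of $13,700.00 at the beginning of each quarter.
Periodic rate r = 0.067/4 per quarter; n is counted in quarters.
PV = PMT × [(1 − (1+r)^−n)/r] × (1+r) = 13,700 × [1 − (1+r)^−72] / r × (1+r) = $580,133.08

$580,133.08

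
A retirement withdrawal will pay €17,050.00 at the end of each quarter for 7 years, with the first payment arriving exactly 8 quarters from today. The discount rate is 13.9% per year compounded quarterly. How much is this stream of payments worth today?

Ordinary annuity of 28 payments, first payment at period 8.
Periodic rate r = 0.139/4 per quarter; n is counted in quarters.
The ordinary-annuity PV formula values the stream one period before the first payment (period 7); discount that back 7 periods:
PV₀ = 17,050 × [1 − (1+r)^−28] / r × (1+r)^−7 = €237,864.55

€237,864.55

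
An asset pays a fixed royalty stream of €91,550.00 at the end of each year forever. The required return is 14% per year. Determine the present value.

Periodic rate r = 0.14 per year.
Level perpetuity: PV = PMT / r = 91,550 / (0.14) = €653,928.57.

€653,928.57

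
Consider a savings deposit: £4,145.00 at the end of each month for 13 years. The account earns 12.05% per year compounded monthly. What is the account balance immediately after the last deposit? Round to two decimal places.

£1,548,989.29

This is an ordinary annuity: 156 deposits of £4,145.00 at the end of each month.
Periodic rate r = 0.1205/12 per month; n is counted in months.
FV = PMT × [((1+r)^n − 1)/r] = 4,145 × [(1+r)^156 − 1] / r = £1,548,989.29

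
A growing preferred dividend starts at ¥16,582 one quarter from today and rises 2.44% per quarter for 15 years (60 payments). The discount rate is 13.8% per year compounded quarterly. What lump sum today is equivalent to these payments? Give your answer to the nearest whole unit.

¥730,485

Periodic rate r = 0.138/4 per quarter; n is counted in quarters.
Growing ordinary annuity: PV = PMT₁ × [1 − ((1+g)/(1+r))^n] / (r − g) = 16,582 × [1 − ((1+0.0244)/(1+r))^60] / (r − 0.0244) = ¥730,485.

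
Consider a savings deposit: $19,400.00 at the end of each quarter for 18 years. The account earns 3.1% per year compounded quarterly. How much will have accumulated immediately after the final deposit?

This is an ordinary annuity: 72 deposits of $19,400.00 at the end of each quarter.
Periodic rate r = 0.031/4 per quarter; n is counted in quarters.
FV = PMT × [((1+r)^n − 1)/r] = 19,400 × [(1+r)^72 − 1] / r = $1,860,948.81

$1,860,948.81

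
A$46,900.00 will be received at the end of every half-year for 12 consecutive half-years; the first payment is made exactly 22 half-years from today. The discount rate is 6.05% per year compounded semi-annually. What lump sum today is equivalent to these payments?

A$249,303.10

Ordinary annuity of 12 payments, first payment at period 22.
Periodic rate r = 0.0605/2 per half-year; n is counted in half-years.
The ordinary-annuity PV formula values the stream one period before the first payment (period 21); discount that back 21 periods:
PV₀ = 46,900 × [1 − (1+r)^−12] / r × (1+r)^−21 = A$249,303.10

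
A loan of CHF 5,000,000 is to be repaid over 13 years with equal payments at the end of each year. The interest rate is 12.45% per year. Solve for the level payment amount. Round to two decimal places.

CHF 795,561.66

Level ordinary annuity; solve PV = PMT × [(1 − (1+r)^−n)/r] for PMT.
Periodic rate r = 0.1245 per year.
With n = 13: PMT = 5,000,000 / ([(1 − (1+r)^−n)/r]) = CHF 795,561.66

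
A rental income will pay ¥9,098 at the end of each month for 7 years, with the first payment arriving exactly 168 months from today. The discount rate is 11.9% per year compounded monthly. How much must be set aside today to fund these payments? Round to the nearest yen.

¥99,487

Ordinary annuity of 84 payments, first payment at period 168.
Periodic rate r = 0.119/12 per month; n is counted in months.
The ordinary-annuity PV formula values the stream one period before the first payment (period 167); discount that back 167 periods:
PV₀ = 9,098 × [1 − (1+r)^−84] / r × (1+r)^−167 = ¥99,487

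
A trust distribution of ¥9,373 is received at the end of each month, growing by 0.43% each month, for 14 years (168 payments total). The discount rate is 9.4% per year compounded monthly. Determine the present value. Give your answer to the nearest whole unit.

Periodic rate r = 0.094/12 per month; n is counted in months.
Growing ordinary annuity: PV = PMT₁ × [1 − ((1+g)/(1+r))^n] / (r − g) = 9,373 × [1 − ((1+0.0043)/(1+r))^168] / (r − 0.0043) = ¥1,182,283.

¥1,182,283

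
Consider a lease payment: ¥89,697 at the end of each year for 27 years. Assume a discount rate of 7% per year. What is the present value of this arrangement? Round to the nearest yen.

This is an ordinary annuity: 27 payments of ¥89,697 at the end of each year.
Periodic rate r = 0.07 per year.
PV = PMT × [(1 − (1+r)^−n)/r] = 89,697 × [1 − (1+r)^−27] / r = ¥1,075,172

¥1,075,172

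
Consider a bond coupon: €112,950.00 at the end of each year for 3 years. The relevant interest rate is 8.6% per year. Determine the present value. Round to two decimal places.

This is an ordinary annuity: 3 payments of €112,950.00 at the end of each year.
Periodic rate r = 0.086 per year.
PV = PMT × [(1 − (1+r)^−n)/r] = 112,950 × [1 − (1+r)^−3] / r = €287,960.30

€287,960.30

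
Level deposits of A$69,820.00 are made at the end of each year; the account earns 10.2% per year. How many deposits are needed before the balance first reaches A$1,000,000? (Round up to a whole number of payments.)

10 payments

Periodic rate r = 0.102 per year.
Ordinary annuity FV: 1,000,000 = 69,820 × [((1+r)^n − 1)/r].
(1+r)^n = 1 + 1,000,000 × r / 69,820, so n = ln(1 + 1,000,000·r/69,820) / ln(1+r) = 9.27.
Round up to a whole number of payments: n = 10.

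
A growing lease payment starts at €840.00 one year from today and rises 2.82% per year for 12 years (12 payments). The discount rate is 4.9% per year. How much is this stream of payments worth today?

€8,627.48

Periodic rate r = 0.049 per year.
Growing ordinary annuity: PV = PMT₁ × [1 − ((1+g)/(1+r))^n] / (r − g) = 840 × [1 − ((1+0.0282)/(1+r))^12] / (r − 0.0282) = €8,627.48.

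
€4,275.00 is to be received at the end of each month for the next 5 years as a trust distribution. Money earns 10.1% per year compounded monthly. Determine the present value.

€200,739.26

This is an ordinary annuity: 60 payments of €4,275.00 at the end of each month.
Periodic rate r = 0.101/12 per month; n is counted in months.
PV = PMT × [(1 − (1+r)^−n)/r] = 4,275 × [1 − (1+r)^−60] / r = €200,739.26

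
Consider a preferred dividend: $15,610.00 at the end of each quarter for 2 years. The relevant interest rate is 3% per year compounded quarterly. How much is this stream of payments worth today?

This is an ordinary annuity: 8 payments of $15,610.00 at the end of each quarter.
Periodic rate r = 0.03/4 per quarter; n is counted in quarters.
PV = PMT × [(1 − (1+r)^−n)/r] = 15,610 × [1 − (1+r)^−8] / r = $120,768.53

$120,768.53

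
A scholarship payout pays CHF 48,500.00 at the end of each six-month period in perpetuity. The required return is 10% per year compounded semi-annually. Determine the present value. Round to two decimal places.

CHF 970,000.00

Periodic rate r = 0.1/2 per half-year.
Level perpetuity: PV = PMT / r = 48,500 / (0.1/2) = CHF 970,000.00.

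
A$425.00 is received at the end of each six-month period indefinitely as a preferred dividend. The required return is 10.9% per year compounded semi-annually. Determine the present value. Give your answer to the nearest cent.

A$7,798.17

Periodic rate r = 0.109/2 per half-year.
Level perpetuity: PV = PMT / r = 425 / (0.109/2) = A$7,798.17.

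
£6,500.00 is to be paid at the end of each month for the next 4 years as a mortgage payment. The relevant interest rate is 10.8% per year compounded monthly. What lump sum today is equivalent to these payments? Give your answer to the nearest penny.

This is an ordinary annuity: 48 payments of £6,500.00 at the end of each month.
Periodic rate r = 0.108/12 per month; n is counted in months.
PV = PMT × [(1 − (1+r)^−n)/r] = 6,500 × [1 − (1+r)^−48] / r = £252,441.85

£252,441.85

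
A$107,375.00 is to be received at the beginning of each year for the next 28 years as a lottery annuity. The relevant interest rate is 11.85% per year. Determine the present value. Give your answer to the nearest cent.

This is an annuity due: 28 payments of A$107,375.00 at the beginning of each year.
Periodic rate r = 0.1185 per year.
PV = PMT × [(1 − (1+r)^−n)/r] × (1+r) = 107,375 × [1 − (1+r)^−28] / r × (1+r) = A$969,436.32

A$969,436.32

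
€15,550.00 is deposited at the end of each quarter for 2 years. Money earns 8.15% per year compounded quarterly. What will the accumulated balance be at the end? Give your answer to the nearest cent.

This is an ordinary annuity: 8 deposits of €15,550.00 at the end of each quarter.
Periodic rate r = 0.0815/4 per quarter; n is counted in quarters.
FV = PMT × [((1+r)^n − 1)/r] = 15,550 × [(1+r)^8 − 1] / r = €133,642.14

€133,642.14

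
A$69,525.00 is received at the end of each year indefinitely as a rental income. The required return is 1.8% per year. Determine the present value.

A$3,862,500.00

Periodic rate r = 0.018 per year.
Level perpetuity: PV = PMT / r = 69,525 / (0.018) = A$3,862,500.00.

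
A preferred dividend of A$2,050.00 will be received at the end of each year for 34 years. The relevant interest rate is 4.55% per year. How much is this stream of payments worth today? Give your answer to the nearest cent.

A$35,130.07

This is an ordinary annuity: 34 payments of A$2,050.00 at the end of each year.
Periodic rate r = 0.0455 per year.
PV = PMT × [(1 − (1+r)^−n)/r] = 2,050 × [1 − (1+r)^−34] / r = A$35,130.07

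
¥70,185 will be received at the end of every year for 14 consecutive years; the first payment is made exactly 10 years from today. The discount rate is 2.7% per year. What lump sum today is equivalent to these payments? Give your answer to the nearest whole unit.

Ordinary annuity of 14 payments, first payment at period 10.
Periodic rate r = 0.027 per year.
The ordinary-annuity PV formula values the stream one period before the first payment (period 9); discount that back 9 periods:
PV₀ = 70,185 × [1 − (1+r)^−14] / r × (1+r)^−9 = ¥636,739

¥636,739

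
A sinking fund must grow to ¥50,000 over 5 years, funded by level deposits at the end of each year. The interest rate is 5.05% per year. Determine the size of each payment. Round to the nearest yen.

Level ordinary annuity; solve FV = PMT × [((1+r)^n − 1)/r] for PMT.
Periodic rate r = 0.0505 per year.
With n = 5: PMT = 50,000 / ([((1+r)^n − 1)/r]) = ¥9,040

¥9,040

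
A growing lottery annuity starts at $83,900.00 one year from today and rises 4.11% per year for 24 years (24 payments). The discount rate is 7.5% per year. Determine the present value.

Periodic rate r = 0.075 per year.
Growing ordinary annuity: PV = PMT₁ × [1 − ((1+g)/(1+r))^n] / (r − g) = 83,900 × [1 − ((1+0.0411)/(1+r))^24] / (r − 0.0411) = $1,327,888.17.

$1,327,888.17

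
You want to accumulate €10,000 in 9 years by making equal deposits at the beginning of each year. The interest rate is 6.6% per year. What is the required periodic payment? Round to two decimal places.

Level annuity due; solve FV = PMT × [((1+r)^n − 1)/r] × (1+r) for PMT.
Periodic rate r = 0.066 per year.
With n = 9: PMT = 10,000 / ([((1+r)^n − 1)/r] × (1+r)) = €796.30

€796.30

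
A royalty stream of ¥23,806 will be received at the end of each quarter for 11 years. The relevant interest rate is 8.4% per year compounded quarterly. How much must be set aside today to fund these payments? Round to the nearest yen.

This is an ordinary annuity: 44 payments of ¥23,806 at the end of each quarter.
Periodic rate r = 0.084/4 per quarter; n is counted in quarters.
PV = PMT × [(1 − (1+r)^−n)/r] = 23,806 × [1 − (1+r)^−44] / r = ¥679,328

¥679,328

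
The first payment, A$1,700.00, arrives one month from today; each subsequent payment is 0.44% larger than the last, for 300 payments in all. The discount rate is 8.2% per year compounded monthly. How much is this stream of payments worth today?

A$360,578.59

Periodic rate r = 0.082/12 per month; n is counted in months.
Growing ordinary annuity: PV = PMT₁ × [1 − ((1+g)/(1+r))^n] / (r − g) = 1,700 × [1 − ((1+0.0044)/(1+r))^300] / (r − 0.0044) = A$360,578.59.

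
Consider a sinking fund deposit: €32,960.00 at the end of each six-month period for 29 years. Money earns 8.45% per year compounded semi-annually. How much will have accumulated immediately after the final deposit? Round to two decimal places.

€7,820,524.44

This is an ordinary annuity: 58 deposits of €32,960.00 at the end of each six-month period.
Periodic rate r = 0.0845/2 per half-year; n is counted in half-years.
FV = PMT × [((1+r)^n − 1)/r] = 32,960 × [(1+r)^58 − 1] / r = €7,820,524.44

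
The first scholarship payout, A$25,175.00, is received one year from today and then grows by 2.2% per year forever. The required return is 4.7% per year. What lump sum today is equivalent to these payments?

A$1,007,000.00

Periodic rate r = 0.047 per year.
Growing perpetuity (Gordon): PV = PMT₁ / (r − g) = 25,175 / (r − 0.022) = A$1,007,000.00.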